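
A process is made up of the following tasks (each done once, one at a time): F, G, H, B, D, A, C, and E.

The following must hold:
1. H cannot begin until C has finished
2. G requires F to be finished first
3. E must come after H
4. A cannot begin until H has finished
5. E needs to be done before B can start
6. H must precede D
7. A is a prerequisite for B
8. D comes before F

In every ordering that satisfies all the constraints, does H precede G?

There is a constraint chain H → D → F → G.
Hence H necessarily comes before G.

Yes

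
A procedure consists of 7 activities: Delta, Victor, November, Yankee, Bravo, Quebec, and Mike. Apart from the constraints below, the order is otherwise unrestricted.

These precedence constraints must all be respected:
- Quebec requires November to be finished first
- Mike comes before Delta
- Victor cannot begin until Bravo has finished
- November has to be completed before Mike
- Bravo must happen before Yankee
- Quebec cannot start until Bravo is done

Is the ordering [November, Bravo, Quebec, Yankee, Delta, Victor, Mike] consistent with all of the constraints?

The sequence places Delta ahead of Mike.
But one of the constraints requires Mike before Delta, so this ordering violates it.

No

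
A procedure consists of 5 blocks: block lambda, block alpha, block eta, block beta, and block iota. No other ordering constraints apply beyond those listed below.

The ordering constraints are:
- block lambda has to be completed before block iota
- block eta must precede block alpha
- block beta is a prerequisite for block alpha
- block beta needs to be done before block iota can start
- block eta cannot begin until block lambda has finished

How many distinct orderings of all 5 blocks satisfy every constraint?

8

2 blocks have no prerequisites (block lambda, block beta), so any of them could come first.
Systematically extending each partial ordering one block at a time and counting, there are 8 complete orderings.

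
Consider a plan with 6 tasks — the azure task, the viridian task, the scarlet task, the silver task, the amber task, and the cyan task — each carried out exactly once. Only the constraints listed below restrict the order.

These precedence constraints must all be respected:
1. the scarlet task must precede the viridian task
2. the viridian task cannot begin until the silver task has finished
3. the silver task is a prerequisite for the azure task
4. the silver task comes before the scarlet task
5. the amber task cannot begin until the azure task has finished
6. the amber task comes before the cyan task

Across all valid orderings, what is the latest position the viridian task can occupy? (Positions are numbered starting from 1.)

6

No constraint forces any task after the viridian task, so it can be placed last, in position 6.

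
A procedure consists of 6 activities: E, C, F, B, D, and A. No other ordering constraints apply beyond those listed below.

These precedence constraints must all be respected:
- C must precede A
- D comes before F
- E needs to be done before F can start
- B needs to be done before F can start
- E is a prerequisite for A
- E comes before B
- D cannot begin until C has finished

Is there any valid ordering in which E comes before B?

E is actually forced before B by the constraints, so certainly some valid ordering has E first.

Yes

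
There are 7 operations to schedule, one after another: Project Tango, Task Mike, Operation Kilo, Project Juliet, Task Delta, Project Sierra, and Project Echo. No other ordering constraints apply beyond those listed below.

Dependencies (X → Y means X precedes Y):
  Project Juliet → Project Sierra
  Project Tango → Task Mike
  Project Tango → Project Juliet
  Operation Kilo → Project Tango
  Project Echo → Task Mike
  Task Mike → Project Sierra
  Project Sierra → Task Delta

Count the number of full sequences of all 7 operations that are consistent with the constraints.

The operations with no prerequisites are Operation Kilo, Project Echo; any of them can be placed first.
Counting all ways to extend the partial order to a total order gives 7.

7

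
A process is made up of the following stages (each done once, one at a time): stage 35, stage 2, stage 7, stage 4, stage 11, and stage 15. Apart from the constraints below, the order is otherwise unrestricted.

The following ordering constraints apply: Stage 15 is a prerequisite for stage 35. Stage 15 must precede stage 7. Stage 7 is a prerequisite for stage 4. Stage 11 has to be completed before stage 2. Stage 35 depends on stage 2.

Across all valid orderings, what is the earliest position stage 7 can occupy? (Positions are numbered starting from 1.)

2

The only stage forced before stage 7 (directly or transitively) is stage 15.
With 1 mandatory predecessor, the earliest stage 7 can sit is position 1+1 = 2, and placing just that one first achieves it.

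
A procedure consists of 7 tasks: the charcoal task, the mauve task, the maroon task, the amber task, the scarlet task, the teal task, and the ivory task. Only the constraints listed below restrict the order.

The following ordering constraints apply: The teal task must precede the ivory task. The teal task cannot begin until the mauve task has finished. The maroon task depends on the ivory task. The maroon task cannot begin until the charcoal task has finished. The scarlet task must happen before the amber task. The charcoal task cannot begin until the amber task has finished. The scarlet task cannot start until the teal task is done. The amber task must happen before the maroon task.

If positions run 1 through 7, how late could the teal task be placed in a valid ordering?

Every task that must follow the teal task has to come after it. Tracing all chains starting from the teal task, those tasks are: the charcoal task, the maroon task, the amber task, the scarlet task, the ivory task — 5 in total.
So at least 5 tasks follow the teal task, putting the teal task no later than position 2. That position is achievable by scheduling everything else first.

2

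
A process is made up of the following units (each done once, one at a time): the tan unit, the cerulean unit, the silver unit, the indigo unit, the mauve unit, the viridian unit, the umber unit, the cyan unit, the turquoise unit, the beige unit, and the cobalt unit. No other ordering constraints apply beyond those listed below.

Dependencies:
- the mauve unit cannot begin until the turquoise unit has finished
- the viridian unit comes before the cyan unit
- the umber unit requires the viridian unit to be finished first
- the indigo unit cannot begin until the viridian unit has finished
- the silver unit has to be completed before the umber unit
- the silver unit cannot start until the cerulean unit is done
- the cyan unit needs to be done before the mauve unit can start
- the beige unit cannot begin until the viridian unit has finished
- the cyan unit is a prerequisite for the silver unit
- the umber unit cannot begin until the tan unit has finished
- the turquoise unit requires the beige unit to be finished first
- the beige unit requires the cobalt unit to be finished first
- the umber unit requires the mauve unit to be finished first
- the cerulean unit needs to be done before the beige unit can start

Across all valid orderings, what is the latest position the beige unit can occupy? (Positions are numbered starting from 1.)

Following every chain forward from the beige unit, the units that must come later are the mauve unit, the umber unit, the turquoise unit — 3 of them.
With 3 mandatory successors out of 11 units total, the latest slot for the beige unit is 11−3 = 8, and it's reachable by doing all non-successors before the beige unit.

8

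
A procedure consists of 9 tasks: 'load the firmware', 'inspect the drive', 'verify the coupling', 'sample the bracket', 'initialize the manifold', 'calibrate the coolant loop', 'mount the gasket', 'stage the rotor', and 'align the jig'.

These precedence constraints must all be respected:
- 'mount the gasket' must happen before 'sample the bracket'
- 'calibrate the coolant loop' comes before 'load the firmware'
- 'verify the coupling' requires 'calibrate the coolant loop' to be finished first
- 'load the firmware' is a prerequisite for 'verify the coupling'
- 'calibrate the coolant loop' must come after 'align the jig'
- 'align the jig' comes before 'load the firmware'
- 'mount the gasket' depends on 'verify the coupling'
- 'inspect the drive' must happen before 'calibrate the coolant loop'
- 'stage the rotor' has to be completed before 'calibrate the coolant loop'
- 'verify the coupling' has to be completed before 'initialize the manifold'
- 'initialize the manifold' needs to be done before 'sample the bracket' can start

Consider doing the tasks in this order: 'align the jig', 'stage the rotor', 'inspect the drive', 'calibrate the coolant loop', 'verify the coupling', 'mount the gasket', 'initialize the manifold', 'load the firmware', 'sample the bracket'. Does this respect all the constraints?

In the proposed order, 'verify the coupling' appears before 'load the firmware'.
That contradicts the constraint that 'load the firmware' must precede 'verify the coupling'.

No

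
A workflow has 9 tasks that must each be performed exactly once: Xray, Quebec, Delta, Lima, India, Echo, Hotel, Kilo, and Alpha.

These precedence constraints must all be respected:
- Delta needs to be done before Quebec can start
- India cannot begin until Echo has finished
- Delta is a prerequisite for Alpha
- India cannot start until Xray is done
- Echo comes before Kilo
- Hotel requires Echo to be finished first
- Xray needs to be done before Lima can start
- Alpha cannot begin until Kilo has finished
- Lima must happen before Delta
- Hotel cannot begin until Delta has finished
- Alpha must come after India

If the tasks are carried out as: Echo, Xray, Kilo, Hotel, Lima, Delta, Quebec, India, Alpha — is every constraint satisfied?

In the proposed order, Hotel appears before Delta.
That contradicts the constraint that Delta must precede Hotel.

No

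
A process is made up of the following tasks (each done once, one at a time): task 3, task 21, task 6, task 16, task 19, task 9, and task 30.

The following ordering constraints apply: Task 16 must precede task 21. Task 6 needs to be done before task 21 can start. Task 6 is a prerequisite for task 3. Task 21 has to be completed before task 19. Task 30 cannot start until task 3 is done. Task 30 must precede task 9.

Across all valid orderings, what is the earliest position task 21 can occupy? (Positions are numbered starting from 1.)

3

Working backwards through the constraints from task 21, its full set of required predecessors is task 6, task 16 — 2 of them.
With 2 mandatory predecessors, the earliest task 21 can sit is position 2+1 = 3, and placing just those 2 first achieves it.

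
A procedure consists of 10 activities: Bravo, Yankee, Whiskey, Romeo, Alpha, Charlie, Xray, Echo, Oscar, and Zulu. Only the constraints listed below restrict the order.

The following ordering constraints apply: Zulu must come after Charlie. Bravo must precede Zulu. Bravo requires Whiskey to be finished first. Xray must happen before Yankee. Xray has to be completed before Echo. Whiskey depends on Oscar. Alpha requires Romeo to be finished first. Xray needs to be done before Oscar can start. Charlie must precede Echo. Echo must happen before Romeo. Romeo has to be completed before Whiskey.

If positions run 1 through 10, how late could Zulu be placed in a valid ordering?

10

Zulu has no required successors, so nothing stops it from going last (position 10).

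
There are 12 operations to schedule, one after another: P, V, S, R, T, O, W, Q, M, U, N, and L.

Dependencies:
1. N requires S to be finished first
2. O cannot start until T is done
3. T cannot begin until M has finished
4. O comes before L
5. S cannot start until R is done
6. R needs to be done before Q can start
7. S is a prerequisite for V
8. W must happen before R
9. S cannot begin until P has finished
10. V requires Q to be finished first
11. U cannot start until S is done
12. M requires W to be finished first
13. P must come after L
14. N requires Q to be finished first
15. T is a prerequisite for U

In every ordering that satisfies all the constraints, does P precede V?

Yes

There is a constraint chain P → S → V.
That forces P before V in every valid schedule.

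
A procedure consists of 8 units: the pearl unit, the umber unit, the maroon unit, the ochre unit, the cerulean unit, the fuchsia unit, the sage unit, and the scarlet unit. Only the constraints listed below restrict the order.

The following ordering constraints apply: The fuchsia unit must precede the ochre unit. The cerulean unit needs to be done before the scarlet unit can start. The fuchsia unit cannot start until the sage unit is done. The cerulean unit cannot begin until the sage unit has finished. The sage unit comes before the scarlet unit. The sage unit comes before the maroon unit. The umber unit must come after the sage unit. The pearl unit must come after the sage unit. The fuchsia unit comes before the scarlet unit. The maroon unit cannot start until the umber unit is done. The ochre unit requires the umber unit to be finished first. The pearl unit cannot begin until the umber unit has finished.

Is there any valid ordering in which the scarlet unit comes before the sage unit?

Following the sage unit → the scarlet unit, the sage unit must precede the scarlet unit in every valid ordering.
Hence the scarlet unit can never be scheduled before the sage unit.

No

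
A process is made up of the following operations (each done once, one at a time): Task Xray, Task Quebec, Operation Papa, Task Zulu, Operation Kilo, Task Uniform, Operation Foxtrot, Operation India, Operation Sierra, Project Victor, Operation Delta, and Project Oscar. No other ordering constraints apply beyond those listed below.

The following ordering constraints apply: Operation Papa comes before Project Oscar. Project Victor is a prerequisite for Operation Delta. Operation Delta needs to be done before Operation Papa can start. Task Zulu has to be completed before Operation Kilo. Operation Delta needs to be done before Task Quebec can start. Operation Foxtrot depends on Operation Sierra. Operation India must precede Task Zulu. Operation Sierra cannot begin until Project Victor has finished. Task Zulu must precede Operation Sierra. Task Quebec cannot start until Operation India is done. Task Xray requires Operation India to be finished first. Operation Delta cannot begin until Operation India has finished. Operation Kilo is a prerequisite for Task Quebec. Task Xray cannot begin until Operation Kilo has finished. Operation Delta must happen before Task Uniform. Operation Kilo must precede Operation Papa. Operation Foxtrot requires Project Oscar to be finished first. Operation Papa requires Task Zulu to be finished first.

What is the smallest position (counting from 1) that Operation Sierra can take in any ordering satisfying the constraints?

Every operation that must precede Operation Sierra has to come before it. Tracing all chains that end at Operation Sierra, those operations are: Task Zulu, Operation India, Project Victor — 3 in total.
So at minimum 3 operations come before Operation Sierra, putting Operation Sierra no earlier than position 4. That position is achievable by scheduling exactly those predecessors first.

4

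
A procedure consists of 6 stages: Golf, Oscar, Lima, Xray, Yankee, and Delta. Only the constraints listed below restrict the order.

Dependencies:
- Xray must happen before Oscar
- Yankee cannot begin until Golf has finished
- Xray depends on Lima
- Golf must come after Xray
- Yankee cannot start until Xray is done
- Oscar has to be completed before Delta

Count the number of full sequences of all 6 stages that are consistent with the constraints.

Only Lima has no prerequisites, so it must go first.
Enumerating by repeatedly choosing an available stage (one whose prerequisites are all placed) gives 6 distinct complete orderings.

6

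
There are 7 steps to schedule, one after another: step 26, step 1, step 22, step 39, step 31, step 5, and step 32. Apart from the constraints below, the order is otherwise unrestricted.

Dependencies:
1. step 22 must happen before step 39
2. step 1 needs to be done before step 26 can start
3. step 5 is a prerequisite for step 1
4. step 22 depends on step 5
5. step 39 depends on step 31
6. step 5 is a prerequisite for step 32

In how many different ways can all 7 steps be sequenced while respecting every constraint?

2 steps have no prerequisites (step 31, step 5), so any of them could come first.
Enumerating by repeatedly choosing an available step (one whose prerequisites are all placed) gives 150 distinct complete orderings.

150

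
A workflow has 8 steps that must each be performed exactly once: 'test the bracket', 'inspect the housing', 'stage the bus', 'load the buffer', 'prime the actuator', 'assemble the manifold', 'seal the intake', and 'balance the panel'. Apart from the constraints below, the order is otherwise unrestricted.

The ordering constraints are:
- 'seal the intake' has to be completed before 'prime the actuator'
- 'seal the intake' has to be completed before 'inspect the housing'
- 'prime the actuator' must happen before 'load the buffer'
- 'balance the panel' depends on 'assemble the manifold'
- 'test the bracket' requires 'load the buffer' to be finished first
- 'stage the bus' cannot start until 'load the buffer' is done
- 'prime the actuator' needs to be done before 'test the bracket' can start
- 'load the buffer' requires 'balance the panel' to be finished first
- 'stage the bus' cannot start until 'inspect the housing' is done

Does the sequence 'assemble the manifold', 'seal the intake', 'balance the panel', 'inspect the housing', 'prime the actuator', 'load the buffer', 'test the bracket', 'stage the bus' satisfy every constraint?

Yes

Every stated constraint is respected: 'inspect the housing' sits at position 4, ahead of 'stage the bus' at position 8, and each of the other listed pairs likewise has the predecessor earlier in the sequence.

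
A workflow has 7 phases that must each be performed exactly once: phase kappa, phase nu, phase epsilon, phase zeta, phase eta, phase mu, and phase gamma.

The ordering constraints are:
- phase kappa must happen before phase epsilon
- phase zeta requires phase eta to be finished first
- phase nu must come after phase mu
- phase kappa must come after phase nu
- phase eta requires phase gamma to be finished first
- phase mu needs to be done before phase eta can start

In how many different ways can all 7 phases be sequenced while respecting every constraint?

30

The phases with no prerequisites are phase mu, phase gamma; any of them can be placed first.
Systematically extending each partial ordering one phase at a time and counting, there are 30 complete orderings.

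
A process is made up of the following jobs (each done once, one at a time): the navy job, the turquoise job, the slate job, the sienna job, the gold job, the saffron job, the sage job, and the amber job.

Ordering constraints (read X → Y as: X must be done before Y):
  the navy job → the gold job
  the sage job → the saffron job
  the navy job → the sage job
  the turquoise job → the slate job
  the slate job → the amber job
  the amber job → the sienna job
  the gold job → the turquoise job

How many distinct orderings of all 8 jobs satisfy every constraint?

Only the navy job has no prerequisites, so it must go first.
Counting all ways to extend the partial order to a total order gives 21.

21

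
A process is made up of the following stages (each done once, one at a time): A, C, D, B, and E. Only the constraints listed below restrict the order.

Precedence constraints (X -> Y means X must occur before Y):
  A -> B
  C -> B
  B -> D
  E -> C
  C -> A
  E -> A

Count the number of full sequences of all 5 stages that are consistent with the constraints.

1

E is the only stage with nothing required before it, so every ordering starts there.
Continuing from there, at each step only one stage has all its prerequisites placed, so the ordering is fully determined — there is exactly 1.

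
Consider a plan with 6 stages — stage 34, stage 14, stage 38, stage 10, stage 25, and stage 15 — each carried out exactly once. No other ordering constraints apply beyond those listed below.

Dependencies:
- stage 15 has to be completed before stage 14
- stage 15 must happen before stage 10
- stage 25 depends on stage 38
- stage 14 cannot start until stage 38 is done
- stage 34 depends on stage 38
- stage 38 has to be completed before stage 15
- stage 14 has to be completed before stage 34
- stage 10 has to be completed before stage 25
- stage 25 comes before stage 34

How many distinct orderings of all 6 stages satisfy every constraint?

Only stage 38 has no prerequisites, so it must go first.
Counting all ways to extend the partial order to a total order gives 3.

3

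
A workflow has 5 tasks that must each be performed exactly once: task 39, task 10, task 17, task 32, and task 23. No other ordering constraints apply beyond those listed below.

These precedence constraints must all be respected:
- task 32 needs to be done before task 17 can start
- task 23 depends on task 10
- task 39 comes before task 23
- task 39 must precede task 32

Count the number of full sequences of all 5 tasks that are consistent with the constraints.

The tasks with no prerequisites are task 39, task 10; any of them can be placed first.
Enumerating by repeatedly choosing an available task (one whose prerequisites are all placed) gives 9 distinct complete orderings.

9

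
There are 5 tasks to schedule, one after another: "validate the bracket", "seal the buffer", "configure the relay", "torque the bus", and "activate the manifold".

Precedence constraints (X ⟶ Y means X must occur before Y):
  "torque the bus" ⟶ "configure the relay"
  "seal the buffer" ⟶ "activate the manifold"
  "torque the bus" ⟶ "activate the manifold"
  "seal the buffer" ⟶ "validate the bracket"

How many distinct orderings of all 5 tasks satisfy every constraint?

2 tasks have no prerequisites ("seal the buffer", "torque the bus"), so any of them could come first.
Systematically extending each partial ordering one task at a time and counting, there are 16 complete orderings.

16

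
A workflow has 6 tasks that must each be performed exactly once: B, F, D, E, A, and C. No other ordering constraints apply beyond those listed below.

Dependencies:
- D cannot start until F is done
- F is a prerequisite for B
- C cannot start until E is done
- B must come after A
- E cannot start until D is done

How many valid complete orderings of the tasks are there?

The tasks with no prerequisites are F, A; any of them can be placed first.
Enumerating by repeatedly choosing an available task (one whose prerequisites are all placed) gives 14 distinct complete orderings.

14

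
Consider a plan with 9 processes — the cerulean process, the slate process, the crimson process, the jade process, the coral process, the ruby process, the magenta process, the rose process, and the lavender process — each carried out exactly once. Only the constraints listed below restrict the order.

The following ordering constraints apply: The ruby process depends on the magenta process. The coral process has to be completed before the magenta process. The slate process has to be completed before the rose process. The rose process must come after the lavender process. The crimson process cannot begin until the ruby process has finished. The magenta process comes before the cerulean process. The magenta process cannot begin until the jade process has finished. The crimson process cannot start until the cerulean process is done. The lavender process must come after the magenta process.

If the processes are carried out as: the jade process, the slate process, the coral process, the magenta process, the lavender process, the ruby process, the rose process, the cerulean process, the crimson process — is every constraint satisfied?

Yes

Every stated constraint is respected: the slate process sits at position 2, ahead of the rose process at position 7, and each of the other listed pairs likewise has the predecessor earlier in the sequence.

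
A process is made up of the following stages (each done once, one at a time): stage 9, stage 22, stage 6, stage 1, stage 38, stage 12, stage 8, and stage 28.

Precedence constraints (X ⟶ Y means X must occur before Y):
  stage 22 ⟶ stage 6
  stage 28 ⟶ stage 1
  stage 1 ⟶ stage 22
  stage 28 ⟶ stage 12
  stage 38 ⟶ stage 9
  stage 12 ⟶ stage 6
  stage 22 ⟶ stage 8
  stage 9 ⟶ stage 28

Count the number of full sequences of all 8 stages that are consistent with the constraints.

7

Only stage 38 has no prerequisites, so it must go first.
Systematically extending each partial ordering one stage at a time and counting, there are 7 complete orderings.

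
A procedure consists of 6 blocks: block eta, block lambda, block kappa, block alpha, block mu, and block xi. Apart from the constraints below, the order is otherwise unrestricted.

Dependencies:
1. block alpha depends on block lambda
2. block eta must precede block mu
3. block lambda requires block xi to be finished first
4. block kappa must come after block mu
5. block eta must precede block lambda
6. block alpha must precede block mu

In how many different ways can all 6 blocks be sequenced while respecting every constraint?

2

The blocks with no prerequisites are block eta, block xi; any of them can be placed first.
Enumerating by repeatedly choosing an available block (one whose prerequisites are all placed) gives 2 distinct complete orderings.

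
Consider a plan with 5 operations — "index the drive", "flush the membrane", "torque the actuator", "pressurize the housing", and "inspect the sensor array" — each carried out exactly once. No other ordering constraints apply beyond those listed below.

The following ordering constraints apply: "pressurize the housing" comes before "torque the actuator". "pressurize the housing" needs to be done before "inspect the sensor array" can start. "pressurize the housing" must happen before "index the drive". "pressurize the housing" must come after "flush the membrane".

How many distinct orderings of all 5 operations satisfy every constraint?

Only "flush the membrane" has no prerequisites, so it must go first.
Counting all ways to extend the partial order to a total order gives 6.

6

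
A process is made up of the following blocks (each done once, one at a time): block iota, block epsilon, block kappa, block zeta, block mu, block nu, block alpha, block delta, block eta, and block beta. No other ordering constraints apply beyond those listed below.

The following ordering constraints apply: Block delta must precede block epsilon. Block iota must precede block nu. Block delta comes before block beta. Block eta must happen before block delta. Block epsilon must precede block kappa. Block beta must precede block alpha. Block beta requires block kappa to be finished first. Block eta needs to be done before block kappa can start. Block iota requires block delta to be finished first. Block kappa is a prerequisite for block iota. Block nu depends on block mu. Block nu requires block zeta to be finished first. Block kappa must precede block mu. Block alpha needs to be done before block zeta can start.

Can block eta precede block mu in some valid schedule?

The constraints force block eta before block mu, so yes — every valid ordering has block eta earlier.

Yes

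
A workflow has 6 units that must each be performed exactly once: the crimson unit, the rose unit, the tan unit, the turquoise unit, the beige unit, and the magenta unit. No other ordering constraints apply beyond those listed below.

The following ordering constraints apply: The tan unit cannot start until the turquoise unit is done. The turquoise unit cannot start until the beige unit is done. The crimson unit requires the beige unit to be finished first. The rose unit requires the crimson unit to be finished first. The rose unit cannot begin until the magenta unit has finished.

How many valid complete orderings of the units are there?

2 units have no prerequisites (the beige unit, the magenta unit), so any of them could come first.
Enumerating by repeatedly choosing an available unit (one whose prerequisites are all placed) gives 26 distinct complete orderings.

26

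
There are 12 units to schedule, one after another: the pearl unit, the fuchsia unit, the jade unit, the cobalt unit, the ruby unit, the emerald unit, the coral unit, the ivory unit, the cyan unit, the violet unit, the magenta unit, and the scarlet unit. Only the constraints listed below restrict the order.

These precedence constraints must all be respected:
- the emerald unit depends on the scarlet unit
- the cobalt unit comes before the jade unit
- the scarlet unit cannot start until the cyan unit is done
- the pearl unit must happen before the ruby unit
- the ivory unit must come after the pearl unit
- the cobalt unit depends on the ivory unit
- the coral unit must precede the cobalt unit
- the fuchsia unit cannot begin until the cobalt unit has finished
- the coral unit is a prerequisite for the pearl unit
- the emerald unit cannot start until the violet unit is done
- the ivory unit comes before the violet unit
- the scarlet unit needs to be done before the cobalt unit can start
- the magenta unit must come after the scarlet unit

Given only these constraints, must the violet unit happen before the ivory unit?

In fact the dependencies run the other way: the ivory unit → the violet unit.
So the violet unit never precedes the ivory unit.

No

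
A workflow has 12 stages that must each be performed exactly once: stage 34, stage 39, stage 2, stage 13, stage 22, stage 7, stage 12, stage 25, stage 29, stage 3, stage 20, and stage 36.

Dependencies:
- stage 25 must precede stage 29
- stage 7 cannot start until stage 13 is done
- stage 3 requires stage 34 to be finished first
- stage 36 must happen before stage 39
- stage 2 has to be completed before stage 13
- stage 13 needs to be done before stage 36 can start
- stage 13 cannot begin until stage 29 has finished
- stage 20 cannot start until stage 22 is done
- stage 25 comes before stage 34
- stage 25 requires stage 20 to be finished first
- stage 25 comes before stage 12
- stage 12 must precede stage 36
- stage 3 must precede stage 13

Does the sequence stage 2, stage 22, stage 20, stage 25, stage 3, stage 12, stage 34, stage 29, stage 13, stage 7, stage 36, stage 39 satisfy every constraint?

In the proposed order, stage 3 appears before stage 34.
That contradicts the constraint that stage 34 must precede stage 3.

No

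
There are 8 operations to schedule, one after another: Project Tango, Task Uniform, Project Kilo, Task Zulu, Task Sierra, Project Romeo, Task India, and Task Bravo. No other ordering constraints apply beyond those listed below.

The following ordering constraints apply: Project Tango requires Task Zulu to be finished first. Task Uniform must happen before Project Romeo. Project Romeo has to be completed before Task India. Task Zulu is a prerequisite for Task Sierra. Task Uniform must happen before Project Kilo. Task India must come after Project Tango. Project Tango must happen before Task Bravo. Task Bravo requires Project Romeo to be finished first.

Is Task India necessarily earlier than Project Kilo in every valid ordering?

No

Nothing in the constraints links Task India and Project Kilo; they are unordered relative to each other.
There exist valid orderings with Project Kilo before Task India, so Task India is not required to come first.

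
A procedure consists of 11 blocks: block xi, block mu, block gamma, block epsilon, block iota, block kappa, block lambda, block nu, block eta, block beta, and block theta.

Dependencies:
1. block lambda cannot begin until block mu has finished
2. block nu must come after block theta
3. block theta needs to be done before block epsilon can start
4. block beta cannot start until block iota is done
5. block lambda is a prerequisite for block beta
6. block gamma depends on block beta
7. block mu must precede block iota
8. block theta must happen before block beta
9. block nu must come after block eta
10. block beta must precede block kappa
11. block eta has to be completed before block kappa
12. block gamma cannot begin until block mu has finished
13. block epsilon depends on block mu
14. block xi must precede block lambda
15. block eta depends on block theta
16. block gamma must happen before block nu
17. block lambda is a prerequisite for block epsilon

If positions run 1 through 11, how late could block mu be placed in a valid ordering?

4

Following every chain forward from block mu, the blocks that must come later are block gamma, block epsilon, block iota, block kappa, block lambda, block nu, block beta — 7 of them.
So at least 7 blocks follow block mu, putting block mu no later than position 4. That position is achievable by scheduling everything else first.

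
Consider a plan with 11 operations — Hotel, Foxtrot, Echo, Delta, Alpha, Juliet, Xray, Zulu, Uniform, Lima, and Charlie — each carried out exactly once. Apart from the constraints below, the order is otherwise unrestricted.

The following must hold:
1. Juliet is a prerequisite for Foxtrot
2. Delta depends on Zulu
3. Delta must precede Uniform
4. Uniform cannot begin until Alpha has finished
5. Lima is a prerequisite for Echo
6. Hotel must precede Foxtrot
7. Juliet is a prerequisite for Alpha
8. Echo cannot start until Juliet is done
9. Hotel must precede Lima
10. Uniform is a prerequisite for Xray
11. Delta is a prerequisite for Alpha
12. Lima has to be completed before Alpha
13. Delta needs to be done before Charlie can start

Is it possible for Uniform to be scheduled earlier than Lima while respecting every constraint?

No

Following Lima → Alpha → Uniform, Lima must precede Uniform in every valid ordering.
Hence Uniform can never be scheduled before Lima.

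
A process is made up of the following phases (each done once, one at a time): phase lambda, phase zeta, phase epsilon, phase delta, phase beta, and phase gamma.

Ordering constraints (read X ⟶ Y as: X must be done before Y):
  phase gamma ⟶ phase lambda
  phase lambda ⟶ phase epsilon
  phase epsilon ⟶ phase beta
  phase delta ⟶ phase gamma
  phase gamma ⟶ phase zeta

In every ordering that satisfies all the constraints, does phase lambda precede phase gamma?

No

There is a chain phase gamma → phase lambda, which puts phase gamma before phase lambda.
So phase lambda never precedes phase gamma.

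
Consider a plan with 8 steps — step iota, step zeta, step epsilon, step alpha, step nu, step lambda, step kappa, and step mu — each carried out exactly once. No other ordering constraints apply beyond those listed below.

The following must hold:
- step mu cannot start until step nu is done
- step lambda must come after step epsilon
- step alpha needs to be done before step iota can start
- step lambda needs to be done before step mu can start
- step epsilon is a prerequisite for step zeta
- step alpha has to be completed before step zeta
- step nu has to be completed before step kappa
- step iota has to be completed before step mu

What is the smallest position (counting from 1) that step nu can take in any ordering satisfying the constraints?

1

Nothing is required before step nu; it can be the very first step.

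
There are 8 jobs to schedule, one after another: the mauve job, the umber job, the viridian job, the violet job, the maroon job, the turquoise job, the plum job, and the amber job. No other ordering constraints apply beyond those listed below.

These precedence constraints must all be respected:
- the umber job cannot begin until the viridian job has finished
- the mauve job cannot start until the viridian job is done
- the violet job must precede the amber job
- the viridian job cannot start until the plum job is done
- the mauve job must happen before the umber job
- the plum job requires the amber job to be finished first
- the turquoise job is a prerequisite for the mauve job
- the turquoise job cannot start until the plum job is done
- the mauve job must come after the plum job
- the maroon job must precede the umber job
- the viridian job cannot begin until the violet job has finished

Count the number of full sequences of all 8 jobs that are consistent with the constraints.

2 jobs have no prerequisites (the violet job, the maroon job), so any of them could come first.
Enumerating by repeatedly choosing an available job (one whose prerequisites are all placed) gives 14 distinct complete orderings.

14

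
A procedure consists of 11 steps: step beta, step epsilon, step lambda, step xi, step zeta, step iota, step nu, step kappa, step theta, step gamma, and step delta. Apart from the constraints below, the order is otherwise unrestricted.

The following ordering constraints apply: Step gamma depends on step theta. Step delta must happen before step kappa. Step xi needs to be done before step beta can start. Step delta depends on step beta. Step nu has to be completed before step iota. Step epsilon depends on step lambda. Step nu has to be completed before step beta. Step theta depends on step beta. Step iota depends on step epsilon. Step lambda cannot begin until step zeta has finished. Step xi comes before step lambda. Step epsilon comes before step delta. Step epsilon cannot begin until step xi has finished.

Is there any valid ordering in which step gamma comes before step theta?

No

There is a dependency chain step theta → step gamma, so step gamma always comes after step theta.
So no valid ordering can have step gamma before step theta.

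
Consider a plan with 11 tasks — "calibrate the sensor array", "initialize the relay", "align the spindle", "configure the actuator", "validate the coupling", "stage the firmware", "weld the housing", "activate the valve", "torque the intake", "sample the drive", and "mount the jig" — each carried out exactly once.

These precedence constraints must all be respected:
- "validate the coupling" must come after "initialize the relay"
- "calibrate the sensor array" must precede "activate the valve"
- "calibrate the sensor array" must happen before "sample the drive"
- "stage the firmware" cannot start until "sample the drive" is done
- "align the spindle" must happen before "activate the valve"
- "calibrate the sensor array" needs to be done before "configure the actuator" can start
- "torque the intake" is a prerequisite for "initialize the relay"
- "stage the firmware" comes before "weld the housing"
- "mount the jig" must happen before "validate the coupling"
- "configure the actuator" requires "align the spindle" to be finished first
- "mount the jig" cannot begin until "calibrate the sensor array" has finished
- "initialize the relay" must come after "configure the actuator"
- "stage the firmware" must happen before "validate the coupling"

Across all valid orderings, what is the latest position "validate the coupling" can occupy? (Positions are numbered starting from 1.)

11

No constraint forces any task after "validate the coupling", so it can be placed last, in position 11.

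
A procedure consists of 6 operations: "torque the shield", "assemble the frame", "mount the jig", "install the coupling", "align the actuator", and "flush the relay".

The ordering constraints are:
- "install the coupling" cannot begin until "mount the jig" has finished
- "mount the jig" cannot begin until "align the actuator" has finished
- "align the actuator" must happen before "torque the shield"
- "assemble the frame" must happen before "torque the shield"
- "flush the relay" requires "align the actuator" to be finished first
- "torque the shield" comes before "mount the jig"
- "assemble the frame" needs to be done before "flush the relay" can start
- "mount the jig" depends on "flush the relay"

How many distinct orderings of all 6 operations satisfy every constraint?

4

2 operations have no prerequisites ("assemble the frame", "align the actuator"), so any of them could come first.
Counting all ways to extend the partial order to a total order gives 4.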